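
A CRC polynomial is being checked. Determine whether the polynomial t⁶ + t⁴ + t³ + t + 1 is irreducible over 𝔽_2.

Yes

Write f(t) = t⁶ + t⁴ + t³ + t + 1.
Check for roots in 𝔽_2: f(0) = 1; f(1) = 1.
No roots, so no linear factors.
Monic irreducibles of degree 2 over GF(2): t² + t + 1.
None of them divide f (all give nonzero remainder).
Monic irreducibles of degree 3 over GF(2): t³ + t + 1, t³ + t² + 1.
None of them divide f (all give nonzero remainder).
No irreducible factor of degree ≤ 3 exists, so f is irreducible over GF(2).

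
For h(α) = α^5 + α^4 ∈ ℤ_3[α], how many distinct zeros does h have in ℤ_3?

2

Evaluate at each of the 3 elements of ℤ_3:
h(0) = 0 → root; h(1) = 2; h(2) = 0 → root.
Roots: {0, 2}.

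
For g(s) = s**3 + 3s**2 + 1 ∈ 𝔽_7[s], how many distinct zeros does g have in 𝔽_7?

Evaluate at each of the 7 elements of 𝔽_7:
g(0) = 1; g(1) = 5; g(2) = 0 → root; g(3) = 6; g(4) = 1; g(5) = 5; g(6) = 3.
Roots: {2}.

1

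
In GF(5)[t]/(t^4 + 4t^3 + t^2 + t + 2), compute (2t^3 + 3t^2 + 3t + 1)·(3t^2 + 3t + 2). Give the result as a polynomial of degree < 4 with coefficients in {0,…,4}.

Multiply in GF(5)[t]: (2t^3 + 3t^2 + 3t + 1)·(3t^2 + 3t + 2) = t^5 + 2t^3 + 3t^2 + 4t + 2.
Reduce using t^4 ≡ t^3 + 4t^2 + 4t + 3 (mod t^4 + 4t^3 + t^2 + t + 2).
Reduced: 2t^3 + t^2 + t.

2t^3 + t^2 + t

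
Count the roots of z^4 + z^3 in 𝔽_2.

Write f(z) = z^4 + z^3.
Evaluate at each of the 2 elements of 𝔽_2:
f(0) = 0 → root; f(1) = 0 → root.
Roots: {0, 1}.

2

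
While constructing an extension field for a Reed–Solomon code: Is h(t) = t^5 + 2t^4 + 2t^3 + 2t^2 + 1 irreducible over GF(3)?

Yes

Check for roots in GF(3): h(0) = 1; h(1) = 2; h(2) = 2.
No roots, so no linear factors.
Monic irreducibles of degree 2 over GF(3): t^2 + 1, t^2 + t + 2, t^2 + 2t + 2.
None of them divide h (all give nonzero remainder).
No irreducible factor of degree ≤ 2 exists, so h is irreducible over GF(3).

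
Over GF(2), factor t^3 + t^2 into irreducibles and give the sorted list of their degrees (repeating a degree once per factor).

1, 1, 1

Write f(t) = t^3 + t^2.
Roots in GF(2): f(0) = 0 → root; f(1) = 0 → root.
Linear factors from roots: (t), (t + 1).
Complete factorization: f(t) = (t + 1)·(t)^2.
Factor degrees with multiplicity: 1 + 1 + 1 = 3.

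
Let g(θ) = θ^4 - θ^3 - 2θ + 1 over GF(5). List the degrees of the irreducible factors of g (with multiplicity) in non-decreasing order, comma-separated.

Roots in GF(5): g(0) = 1; g(1) = 4; g(2) = 0 → root; g(3) = 4; g(4) = 0 → root.
Linear factors from roots: (θ - 2), (θ + 1).
Complete factorization: g(θ) = (θ + 1)·(θ - 2)·(θ^2 + 2).
Factor degrees with multiplicity: 1 + 1 + 2 = 4.

1, 1, 2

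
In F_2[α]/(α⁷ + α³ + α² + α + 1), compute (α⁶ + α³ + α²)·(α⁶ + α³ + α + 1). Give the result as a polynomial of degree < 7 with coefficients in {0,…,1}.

α^6 + α^4 + α^2

Multiply in F_2[α]: (α⁶ + α³ + α²)·(α⁶ + α³ + α + 1) = α¹² + α⁸ + α⁷ + α⁵ + α⁴ + α².
Reduce using α⁷ ≡ α³ + α² + α + 1 (mod α⁷ + α³ + α² + α + 1).
Reduced: α⁶ + α⁴ + α².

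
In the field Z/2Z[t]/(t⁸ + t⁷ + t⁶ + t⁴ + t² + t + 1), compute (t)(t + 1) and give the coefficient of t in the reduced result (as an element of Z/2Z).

Multiply in Z/2Z[t]: (t)·(t + 1) = t² + t.
Reduced: t² + t.

1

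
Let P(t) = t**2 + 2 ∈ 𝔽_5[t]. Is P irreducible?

Yes

Check for roots in 𝔽_5: P(0) = 2; P(1) = 3; P(2) = 1; P(3) = 1; P(4) = 3.
No roots. A degree-2 polynomial over a field with no linear factor is irreducible.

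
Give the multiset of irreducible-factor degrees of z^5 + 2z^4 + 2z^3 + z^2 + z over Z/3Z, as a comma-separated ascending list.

1, 2, 2

Write f(z) = z^5 + 2z^4 + 2z^3 + z^2 + z.
Roots in Z/3Z: f(0) = 0 → root; f(1) = 1; f(2) = 2.
Linear factors from roots: (z).
Complete factorization: f(z) = (z)·(z^2 + z + 2)^2.
Factor degrees with multiplicity: 1 + 2 + 2 = 5.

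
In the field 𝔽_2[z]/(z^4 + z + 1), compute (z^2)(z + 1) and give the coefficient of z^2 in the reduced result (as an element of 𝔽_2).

Multiply in 𝔽_2[z]: (z^2)·(z + 1) = z^3 + z^2.
Reduced: z^3 + z^2.

1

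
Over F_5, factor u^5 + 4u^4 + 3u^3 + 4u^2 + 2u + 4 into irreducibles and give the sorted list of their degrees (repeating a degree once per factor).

Write g(u) = u^5 + 4u^4 + 3u^3 + 4u^2 + 2u + 4.
Roots in F_5: g(0) = 4; g(1) = 3; g(2) = 4; g(3) = 4; g(4) = 1.
Complete factorization: g(u) = (u^2 + 2u + 4)·(u^3 + 2u^2 + 1).
Factor degrees with multiplicity: 2 + 3 = 5.

2, 3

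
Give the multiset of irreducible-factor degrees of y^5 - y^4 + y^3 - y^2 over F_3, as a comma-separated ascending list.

Write h(y) = y^5 - y^4 + y^3 - y^2.
Roots in F_3: h(0) = 0 → root; h(1) = 0 → root; h(2) = 2.
Linear factors from roots: (y), (y - 1).
Complete factorization: h(y) = (y - 1)·(y)^2·(y^2 + 1).
Factor degrees with multiplicity: 1 + 1 + 1 + 2 = 5.

1, 1, 1, 2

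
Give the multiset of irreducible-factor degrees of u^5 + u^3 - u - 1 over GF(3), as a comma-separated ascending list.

1, 2, 2

Write h(u) = u^5 + u^3 - u - 1.
Roots in GF(3): h(0) = 2; h(1) = 0 → root; h(2) = 1.
Linear factors from roots: (u - 1).
Complete factorization: h(u) = (u - 1)·(u^2 - u - 1)^2.
Factor degrees with multiplicity: 1 + 2 + 2 = 5.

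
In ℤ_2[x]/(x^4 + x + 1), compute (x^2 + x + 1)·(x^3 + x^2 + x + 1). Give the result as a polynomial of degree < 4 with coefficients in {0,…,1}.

x^3 + x + 1

Multiply in ℤ_2[x]: (x^2 + x + 1)·(x^3 + x^2 + x + 1) = x^5 + x^3 + x^2 + 1.
Reduce using x^4 ≡ x + 1 (mod x^4 + x + 1).
Reduced: x^3 + x + 1.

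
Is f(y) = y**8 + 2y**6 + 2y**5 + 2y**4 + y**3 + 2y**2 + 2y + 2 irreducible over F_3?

Check for roots in F_3: f(0) = 2; f(1) = 2; f(2) = 1.
No roots, so no linear factors.
Monic irreducibles of degree 2 over GF(3): y**2 + 1, y**2 + y + 2, y**2 + 2y + 2.
None of them divide f (all give nonzero remainder).
Degree-3 irreducible divisors: test the 8 monic irreducibles of degree 3 over GF(3).
None of them divide f (all give nonzero remainder).
Degree-4 irreducible divisors: test the 18 monic irreducibles of degree 4 over GF(3).
None of them divide f (all give nonzero remainder).
No irreducible factor of degree ≤ 4 exists, so f is irreducible over GF(3).

Yes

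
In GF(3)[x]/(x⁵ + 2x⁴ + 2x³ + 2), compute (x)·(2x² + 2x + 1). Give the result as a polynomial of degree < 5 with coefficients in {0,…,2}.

2x^3 + 2x^2 + x

Multiply in GF(3)[x]: (x)·(2x² + 2x + 1) = 2x³ + 2x² + x.
Reduced: 2x³ + 2x² + x.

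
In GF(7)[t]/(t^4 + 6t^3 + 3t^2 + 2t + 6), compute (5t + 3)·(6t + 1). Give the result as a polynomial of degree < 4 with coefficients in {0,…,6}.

Multiply in GF(7)[t]: (5t + 3)·(6t + 1) = 2t^2 + 2t + 3.
Reduced: 2t^2 + 2t + 3.

2t^2 + 2t + 3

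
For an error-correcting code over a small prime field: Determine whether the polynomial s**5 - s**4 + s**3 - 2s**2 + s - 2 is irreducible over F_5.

Write P(s) = s**5 - s**4 + s**3 - 2s**2 + s - 2.
Check for roots in F_5: P(0) = 3; P(1) = 3; P(2) = 1; P(3) = 2; P(4) = 2.
No roots, so no linear factors.
Degree-2 irreducible divisors: test the 10 monic irreducibles of degree 2 over GF(5).
None of them divide P (all give nonzero remainder).
No irreducible factor of degree ≤ 2 exists, so P is irreducible over GF(5).

Yes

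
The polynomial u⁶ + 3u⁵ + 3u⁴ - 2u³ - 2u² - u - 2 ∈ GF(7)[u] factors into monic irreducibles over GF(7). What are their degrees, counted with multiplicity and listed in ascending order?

Write f(u) = u⁶ + 3u⁵ + 3u⁴ - 2u³ - 2u² - u - 2.
Linear factors from roots: (u - 1), (u - 3), (u + 3), (u + 1).
Complete factorization: f(u) = (u + 1)·(u + 3)·(u - 3)·(u - 1)·(u² + 3u - 1).
Factor degrees with multiplicity: 1 + 1 + 1 + 1 + 2 = 6.

1, 1, 1, 1, 2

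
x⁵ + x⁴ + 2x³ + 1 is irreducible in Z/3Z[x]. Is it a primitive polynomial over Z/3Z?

Yes

Write f(x) = x⁵ + x⁴ + 2x³ + 1.
|GF(3^5)^×| = 3^5 − 1 = 242. Prime factorization: 242 = 2·11^2.
f is primitive ⇔ x has order 242 in GF(3)[x]/(f), i.e. x^(242/q) ≠ 1 for each prime q | 242.
x^(121) mod f = 2.
x^(22) mod f = x⁴ + x² + 2x + 2.
None equal 1, so x has full order 242; f is primitive.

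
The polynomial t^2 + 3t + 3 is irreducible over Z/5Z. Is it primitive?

Yes

Write f(t) = t^2 + 3t + 3.
|GF(5^2)^×| = 5^2 − 1 = 24. Prime factorization: 24 = 2^3·3.
f is primitive ⇔ t has order 24 in GF(5)[t]/(f), i.e. t^(24/q) ≠ 1 for each prime q | 24.
t^(12) mod f = 4.
t^(8) mod f = t + 1.
None equal 1, so t has full order 24; f is primitive.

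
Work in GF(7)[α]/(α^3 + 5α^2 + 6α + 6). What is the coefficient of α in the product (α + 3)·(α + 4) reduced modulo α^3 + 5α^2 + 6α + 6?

0

Multiply in GF(7)[α]: (α + 3)·(α + 4) = α^2 + 5.
Reduced: α^2 + 5.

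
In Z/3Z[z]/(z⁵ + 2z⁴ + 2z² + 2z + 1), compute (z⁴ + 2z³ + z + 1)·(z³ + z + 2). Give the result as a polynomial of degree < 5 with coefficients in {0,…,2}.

Multiply in Z/3Z[z]: (z⁴ + 2z³ + z + 1)·(z³ + z + 2) = z⁷ + 2z⁶ + z⁵ + 2z⁴ + 2z³ + z² + 2.
Reduce using z⁵ ≡ z⁴ + z² + z + 2 (mod z⁵ + 2z⁴ + 2z² + 2z + 1).
Reduced: z⁴ + z² + z + 1.

z^4 + z^2 + z + 1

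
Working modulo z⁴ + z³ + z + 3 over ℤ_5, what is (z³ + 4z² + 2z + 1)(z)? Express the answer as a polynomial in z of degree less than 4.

Multiply in ℤ_5[z]: (z³ + 4z² + 2z + 1)·(z) = z⁴ + 4z³ + 2z² + z.
Reduce using z⁴ ≡ 4z³ + 4z + 2 (mod z⁴ + z³ + z + 3).
Reduced: 3z³ + 2z² + 2.

3z^3 + 2z^2 + 2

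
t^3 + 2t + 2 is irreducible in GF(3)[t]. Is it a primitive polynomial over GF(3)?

No

Write f(t) = t^3 + 2t + 2.
|GF(3^3)^×| = 3^3 − 1 = 26. Prime factorization: 26 = 2·13.
f is primitive ⇔ t has order 26 in GF(3)[t]/(f), i.e. t^(26/q) ≠ 1 for each prime q | 26.
t^(13) mod f = 1
t^(2) mod f = t^2.
Since t^(13) = 1, the order of t divides 13 < 26; not primitive.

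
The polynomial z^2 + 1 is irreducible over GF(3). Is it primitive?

Write f(z) = z^2 + 1.
|GF(3^2)^×| = 3^2 − 1 = 8. Prime factorization: 8 = 2^3.
f is primitive ⇔ z has order 8 in GF(3)[z]/(f), i.e. z^(8/q) ≠ 1 for each prime q | 8.
z^(4) mod f = 1
Since z^(4) = 1, the order of z divides 4 < 8; not primitive.

No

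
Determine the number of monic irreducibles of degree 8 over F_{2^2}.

8160

Gauss's count: N_{4}(8) = (1/8) Σ_{d|8} μ(8/d)·4^d.
Divisors of 8: 1, 2, 4, 8; μ(8/d) for each: 0, 0, -1, 1.
Σ = − 4^4 + 4^8 = 65280.
N = 65280/8 = 8160.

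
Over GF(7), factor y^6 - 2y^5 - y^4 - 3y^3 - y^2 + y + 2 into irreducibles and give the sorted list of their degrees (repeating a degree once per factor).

Write h(y) = y^6 - 2y^5 - y^4 - 3y^3 - y^2 + y + 2.
Linear factors from roots: (y - 3).
Complete factorization: h(y) = (y - 3)·(y^2 - 2y + 2)·(y^3 + 3y^2 - y + 2).
Factor degrees with multiplicity: 1 + 2 + 3 = 6.

1, 2, 3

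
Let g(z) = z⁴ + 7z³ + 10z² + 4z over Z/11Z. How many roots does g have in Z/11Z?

4

Evaluate at each of the 11 elements of Z/11Z:
g(0) = 0 → root; g(1) = 0 → root; g(2) = 10; g(3) = 9; g(4) = 0 → root; g(5) = 10; g(6) = 2; g(7) = 7; g(8) = 3; g(9) = 3; g(10) = 0 → root.
Roots: {0, 1, 4, 10}.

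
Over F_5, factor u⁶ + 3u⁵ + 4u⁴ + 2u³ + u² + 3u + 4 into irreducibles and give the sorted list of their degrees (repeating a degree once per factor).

6

Write h(u) = u⁶ + 3u⁵ + 4u⁴ + 2u³ + u² + 3u + 4.
Roots in F_5: h(0) = 4; h(1) = 3; h(2) = 4; h(3) = 3; h(4) = 2.
Complete factorization: h(u) = (u⁶ + 3u⁵ + 4u⁴ + 2u³ + u² + 3u + 4).
Factor degrees with multiplicity: 6 = 6.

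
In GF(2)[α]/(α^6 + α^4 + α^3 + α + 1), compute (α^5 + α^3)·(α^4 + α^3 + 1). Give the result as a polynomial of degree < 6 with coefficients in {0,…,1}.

α^2 + α + 1

Multiply in GF(2)[α]: (α^5 + α^3)·(α^4 + α^3 + 1) = α^9 + α^8 + α^7 + α^6 + α^5 + α^3.
Reduce using α^6 ≡ α^4 + α^3 + α + 1 (mod α^6 + α^4 + α^3 + α + 1).
Reduced: α^2 + α + 1.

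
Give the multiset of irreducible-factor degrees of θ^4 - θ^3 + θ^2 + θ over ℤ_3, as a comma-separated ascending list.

Write h(θ) = θ^4 - θ^3 + θ^2 + θ.
Roots in ℤ_3: h(0) = 0 → root; h(1) = 2; h(2) = 2.
Linear factors from roots: (θ).
Complete factorization: h(θ) = (θ)·(θ^3 - θ^2 + θ + 1).
Factor degrees with multiplicity: 1 + 3 = 4.

1, 3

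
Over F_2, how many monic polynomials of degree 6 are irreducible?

By the necklace-counting formula, N_2(6) = (1/6) Σ_{d|6} μ(6/d)·2^d.
Divisors of 6: 1, 2, 3, 6; μ(6/d) for each: 1, -1, -1, 1.
Σ = 2^1 − 2^2 − 2^3 + 2^6 = 54.
N = 54/6 = 9.

9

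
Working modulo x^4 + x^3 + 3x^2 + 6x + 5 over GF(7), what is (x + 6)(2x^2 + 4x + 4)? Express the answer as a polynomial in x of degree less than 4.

2x^3 + 2x^2 + 3

Multiply in GF(7)[x]: (x + 6)·(2x^2 + 4x + 4) = 2x^3 + 2x^2 + 3.
Reduced: 2x^3 + 2x^2 + 3.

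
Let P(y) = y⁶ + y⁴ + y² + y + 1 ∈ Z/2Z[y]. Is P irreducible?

Check for roots in Z/2Z: P(0) = 1; P(1) = 1.
No roots, so no linear factors.
Monic irreducibles of degree 2 over GF(2): y² + y + 1.
None of them divide P (all give nonzero remainder).
Monic irreducibles of degree 3 over GF(2): y³ + y + 1, y³ + y² + 1.
None of them divide P (all give nonzero remainder).
No irreducible factor of degree ≤ 3 exists, so P is irreducible over GF(2).

Yes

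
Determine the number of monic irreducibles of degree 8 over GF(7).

720300

The number of monic irreducibles of degree 8 over GF(7) is (1/8)·Σ_{d∣8} μ(8/d) 7^d.
Divisors of 8: 1, 2, 4, 8; μ(8/d) for each: 0, 0, -1, 1.
Σ = − 7^4 + 7^8 = 5762400.
N = 5762400/8 = 720300.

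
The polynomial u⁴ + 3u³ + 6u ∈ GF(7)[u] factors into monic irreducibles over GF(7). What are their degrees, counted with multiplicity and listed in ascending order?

Write h(u) = u⁴ + 3u³ + 6u.
Linear factors from roots: (u).
Complete factorization: h(u) = (u)·(u³ + 3u² + 6).
Factor degrees with multiplicity: 1 + 3 = 4.

1, 3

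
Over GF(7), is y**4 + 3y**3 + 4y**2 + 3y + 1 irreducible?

No

Write m(y) = y**4 + 3y**3 + 4y**2 + 3y + 1.
Check for roots in GF(7): m(0) = 1; m(1) = 5; m(2) = 0 → root; m(3) = 5; m(4) = 0 → root; m(5) = 3; m(6) = 0 → root.
m(2) = 0, so (y − 2) divides m(y); m is reducible.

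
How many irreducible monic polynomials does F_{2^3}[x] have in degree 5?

The number of monic irreducibles of degree 5 over GF(8) is (1/5)·Σ_{d∣5} μ(5/d) 8^d.
Divisors of 5: 1, 5; μ(5/d) for each: -1, 1.
Σ = − 8^1 + 8^5 = 32760.
N = 32760/5 = 6552.

6552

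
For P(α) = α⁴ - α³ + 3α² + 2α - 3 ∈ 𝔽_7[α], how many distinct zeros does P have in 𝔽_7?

Evaluate at each of the 7 elements of 𝔽_7:
P(0) = 4; P(1) = 2; P(2) = 0 → root; P(3) = 0 → root; P(4) = 0 → root; P(5) = 1; P(6) = 0 → root.
Roots: {2, 3, 4, 6}.

4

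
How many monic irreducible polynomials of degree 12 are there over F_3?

44220

By the necklace-counting formula, N_3(12) = (1/12) Σ_{d|12} μ(12/d)·3^d.
Divisors of 12: 1, 2, 3, 4, 6, 12; μ(12/d) for each: 0, 1, 0, -1, -1, 1.
Σ = 3^2 − 3^4 − 3^6 + 3^12 = 530640.
N = 530640/12 = 44220.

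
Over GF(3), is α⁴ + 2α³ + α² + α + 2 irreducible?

Write m(α) = α⁴ + 2α³ + α² + α + 2.
Check for roots in GF(3): m(0) = 2; m(1) = 1; m(2) = 1.
No roots, so no linear factors.
Monic irreducibles of degree 2 over GF(3): α² + 1, α² + α + 2, α² + 2α + 2.
None of them divide m (all give nonzero remainder).
No irreducible factor of degree ≤ 2 exists, so m is irreducible over GF(3).

Yes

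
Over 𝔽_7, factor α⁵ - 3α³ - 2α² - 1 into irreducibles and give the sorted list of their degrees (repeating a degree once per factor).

2, 3

Write g(α) = α⁵ - 3α³ - 2α² - 1.
Complete factorization: g(α) = (α² - 3)·(α³ - 2).
Factor degrees with multiplicity: 2 + 3 = 5.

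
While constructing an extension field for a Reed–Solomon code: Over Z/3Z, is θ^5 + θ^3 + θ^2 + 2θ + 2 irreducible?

Write h(θ) = θ^5 + θ^3 + θ^2 + 2θ + 2.
Check for roots in Z/3Z: h(0) = 2; h(1) = 1; h(2) = 2.
No roots, so no linear factors.
Monic irreducibles of degree 2 over GF(3): θ^2 + 1, θ^2 + θ + 2, θ^2 + 2θ + 2.
None of them divide h (all give nonzero remainder).
No irreducible factor of degree ≤ 2 exists, so h is irreducible over GF(3).

Yes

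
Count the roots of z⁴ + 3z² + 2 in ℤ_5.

2

Write f(z) = z⁴ + 3z² + 2.
Evaluate at each of the 5 elements of ℤ_5:
f(0) = 2; f(1) = 1; f(2) = 0 → root; f(3) = 0 → root; f(4) = 1.
Roots: {2, 3}.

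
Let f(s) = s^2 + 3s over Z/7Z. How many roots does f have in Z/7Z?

2

Evaluate at each of the 7 elements of Z/7Z:
f(0) = 0 → root; f(1) = 4; f(2) = 3; f(3) = 4; f(4) = 0 → root; f(5) = 5; f(6) = 5.
Roots: {0, 4}.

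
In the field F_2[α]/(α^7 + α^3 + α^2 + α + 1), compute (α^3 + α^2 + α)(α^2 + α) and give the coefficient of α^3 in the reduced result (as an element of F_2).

0

Multiply in F_2[α]: (α^3 + α^2 + α)·(α^2 + α) = α^5 + α^2.
Reduced: α^5 + α^2.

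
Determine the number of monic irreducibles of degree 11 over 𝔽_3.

16104

By the necklace-counting formula, N_3(11) = (1/11) Σ_{d|11} μ(11/d)·3^d.
Divisors of 11: 1, 11; μ(11/d) for each: -1, 1.
Σ = − 3^1 + 3^11 = 177144.
N = 177144/11 = 16104.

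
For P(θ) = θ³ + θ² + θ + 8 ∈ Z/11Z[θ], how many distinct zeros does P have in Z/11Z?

Evaluate at each of the 11 elements of Z/11Z:
P(0) = 8; P(1) = 0 → root; P(2) = 0 → root; P(3) = 3; P(4) = 4; P(5) = 9; P(6) = 2; P(7) = 0 → root; P(8) = 9; P(9) = 2; P(10) = 7.
Roots: {1, 2, 7}.

3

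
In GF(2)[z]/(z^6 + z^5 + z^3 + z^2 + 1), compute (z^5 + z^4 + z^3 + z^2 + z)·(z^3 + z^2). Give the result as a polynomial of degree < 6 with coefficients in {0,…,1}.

z^3 + z + 1

Multiply in GF(2)[z]: (z^5 + z^4 + z^3 + z^2 + z)·(z^3 + z^2) = z^8 + z^3.
Reduce using z^6 ≡ z^5 + z^3 + z^2 + 1 (mod z^6 + z^5 + z^3 + z^2 + 1).
Reduced: z^3 + z + 1.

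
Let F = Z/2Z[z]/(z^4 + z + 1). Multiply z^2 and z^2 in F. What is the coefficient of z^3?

Multiply in Z/2Z[z]: (z^2)·(z^2) = z^4.
Reduce using z^4 ≡ z + 1 (mod z^4 + z + 1).
Reduced: z + 1.

0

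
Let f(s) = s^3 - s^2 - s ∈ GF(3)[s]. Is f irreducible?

No

Check for roots in GF(3): f(0) = 0 → root; f(1) = 2; f(2) = 2.
f(0) = 0, so (s) divides f(s); f is reducible.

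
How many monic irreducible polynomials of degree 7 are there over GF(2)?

18

By the necklace-counting formula, N_2(7) = (1/7) Σ_{d|7} μ(7/d)·2^d.
Divisors of 7: 1, 7; μ(7/d) for each: -1, 1.
Σ = − 2^1 + 2^7 = 126.
N = 126/7 = 18.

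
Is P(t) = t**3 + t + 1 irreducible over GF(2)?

Check for roots in GF(2): P(0) = 1; P(1) = 1.
No roots. A degree-3 polynomial over a field with no linear factor is irreducible.

Yes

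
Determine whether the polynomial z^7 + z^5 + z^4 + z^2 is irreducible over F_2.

No

Write h(z) = z^7 + z^5 + z^4 + z^2.
Check for roots in F_2: h(0) = 0 → root; h(1) = 0 → root.
h(0) = 0, so (z) divides h(z); h is reducible.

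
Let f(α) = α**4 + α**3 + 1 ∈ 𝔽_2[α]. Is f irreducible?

Yes

Check for roots in 𝔽_2: f(0) = 1; f(1) = 1.
No roots, so no linear factors.
Monic irreducibles of degree 2 over GF(2): α**2 + α + 1.
None of them divide f (all give nonzero remainder).
No irreducible factor of degree ≤ 2 exists, so f is irreducible over GF(2).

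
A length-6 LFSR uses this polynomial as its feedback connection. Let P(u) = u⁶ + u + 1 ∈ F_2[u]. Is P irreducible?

Check for roots in F_2: P(0) = 1; P(1) = 1.
No roots, so no linear factors.
Monic irreducibles of degree 2 over GF(2): u² + u + 1.
None of them divide P (all give nonzero remainder).
Monic irreducibles of degree 3 over GF(2): u³ + u + 1, u³ + u² + 1.
None of them divide P (all give nonzero remainder).
No irreducible factor of degree ≤ 3 exists, so P is irreducible over GF(2).

Yes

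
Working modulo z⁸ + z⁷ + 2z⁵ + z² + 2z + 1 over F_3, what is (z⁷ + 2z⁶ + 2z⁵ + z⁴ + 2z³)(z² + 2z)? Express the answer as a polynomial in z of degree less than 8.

z^5 + z^4 + 2z^3 + z^2 + 2z

Multiply in F_3[z]: (z⁷ + 2z⁶ + 2z⁵ + z⁴ + 2z³)·(z² + 2z) = z⁹ + z⁸ + 2z⁶ + z⁵ + z⁴.
Reduce using z⁸ ≡ 2z⁷ + z⁵ + 2z² + z + 2 (mod z⁸ + z⁷ + 2z⁵ + z² + 2z + 1).
Reduced: z⁵ + z⁴ + 2z³ + z² + 2z.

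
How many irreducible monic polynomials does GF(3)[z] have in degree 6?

116

Gauss's count: N_{3}(6) = (1/6) Σ_{d|6} μ(6/d)·3^d.
Divisors of 6: 1, 2, 3, 6; μ(6/d) for each: 1, -1, -1, 1.
Σ = 3^1 − 3^2 − 3^3 + 3^6 = 696.
N = 696/6 = 116.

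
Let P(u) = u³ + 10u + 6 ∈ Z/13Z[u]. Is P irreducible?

No

Check each element of Z/13Z for a root: P(0)=6, P(1)=4, P(2)=8, P(3)=11, P(4)=6, P(5)=12, P(6)=9, P(7)=3, P(8)=0, P(9)=6, P(10)=1, P(11)=4, P(12)=8.
P(8) = 0, so (u − 8) divides P(u); P is reducible.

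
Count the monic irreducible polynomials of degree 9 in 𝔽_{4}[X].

Gauss's count: N_{4}(9) = (1/9) Σ_{d|9} μ(9/d)·4^d.
Divisors of 9: 1, 3, 9; μ(9/d) for each: 0, -1, 1.
Σ = − 4^3 + 4^9 = 262080.
N = 262080/9 = 29120.

29120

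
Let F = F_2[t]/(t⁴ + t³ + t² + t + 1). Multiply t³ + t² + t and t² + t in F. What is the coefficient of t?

Multiply in F_2[t]: (t³ + t² + t)·(t² + t) = t⁵ + t².
Reduce using t⁴ ≡ t³ + t² + t + 1 (mod t⁴ + t³ + t² + t + 1).
Reduced: t² + 1.

0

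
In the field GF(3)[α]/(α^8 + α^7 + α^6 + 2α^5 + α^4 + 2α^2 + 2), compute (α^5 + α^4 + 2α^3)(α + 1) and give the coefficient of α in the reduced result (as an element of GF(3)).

Multiply in GF(3)[α]: (α^5 + α^4 + 2α^3)·(α + 1) = α^6 + 2α^5 + 2α^3.
Reduced: α^6 + 2α^5 + 2α^3.

0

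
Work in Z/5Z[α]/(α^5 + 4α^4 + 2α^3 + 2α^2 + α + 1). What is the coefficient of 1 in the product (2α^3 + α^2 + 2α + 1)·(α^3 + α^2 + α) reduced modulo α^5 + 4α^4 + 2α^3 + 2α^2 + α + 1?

0

Multiply in Z/5Z[α]: (2α^3 + α^2 + 2α + 1)·(α^3 + α^2 + α) = 2α^6 + 3α^5 + 4α^3 + 3α^2 + α.
Reduce using α^5 ≡ α^4 + 3α^3 + 3α^2 + 4α + 4 (mod α^5 + 4α^4 + 2α^3 + 2α^2 + α + 1).
Reduced: α^4 + α^2 + 4α.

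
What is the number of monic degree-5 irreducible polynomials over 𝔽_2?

x^(2^5) − x is the product of all monic irreducibles of degree dividing 5; Möbius inversion gives N = (1/5) Σ μ(5/d)·2^d.
Divisors of 5: 1, 5; μ(5/d) for each: -1, 1.
Σ = − 2^1 + 2^5 = 30.
N = 30/5 = 6.

6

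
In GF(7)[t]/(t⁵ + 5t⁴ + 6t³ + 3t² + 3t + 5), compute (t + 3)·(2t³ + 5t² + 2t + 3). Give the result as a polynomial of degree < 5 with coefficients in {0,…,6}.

2t^4 + 4t^3 + 3t^2 + 2t + 2

Multiply in GF(7)[t]: (t + 3)·(2t³ + 5t² + 2t + 3) = 2t⁴ + 4t³ + 3t² + 2t + 2.
Reduced: 2t⁴ + 4t³ + 3t² + 2t + 2.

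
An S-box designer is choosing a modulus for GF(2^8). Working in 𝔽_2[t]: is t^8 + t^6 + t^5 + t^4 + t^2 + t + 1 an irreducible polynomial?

Yes

Write m(t) = t^8 + t^6 + t^5 + t^4 + t^2 + t + 1.
Check for roots in 𝔽_2: m(0) = 1; m(1) = 1.
No roots, so no linear factors.
Monic irreducibles of degree 2 over GF(2): t^2 + t + 1.
None of them divide m (all give nonzero remainder).
Monic irreducibles of degree 3 over GF(2): t^3 + t + 1, t^3 + t^2 + 1.
None of them divide m (all give nonzero remainder).
Monic irreducibles of degree 4 over GF(2): t^4 + t + 1, t^4 + t^3 + 1, t^4 + t^3 + t^2 + t + 1.
None of them divide m (all give nonzero remainder).
No irreducible factor of degree ≤ 4 exists, so m is irreducible over GF(2).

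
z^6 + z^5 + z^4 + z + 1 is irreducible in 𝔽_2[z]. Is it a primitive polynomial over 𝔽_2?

Yes

Write f(z) = z^6 + z^5 + z^4 + z + 1.
|GF(2^6)^×| = 2^6 − 1 = 63. Prime factorization: 63 = 3^2·7.
f is primitive ⇔ z has order 63 in GF(2)[z]/(f), i.e. z^(63/q) ≠ 1 for each prime q | 63.
z^(21) mod f = z^4 + z^3 + 1.
z^(9) mod f = z^5 + z^2 + z + 1.
None equal 1, so z has full order 63; f is primitive.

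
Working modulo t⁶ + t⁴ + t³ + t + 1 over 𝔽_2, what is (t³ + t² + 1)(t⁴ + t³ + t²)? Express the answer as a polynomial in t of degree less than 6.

t^5 + t^4 + t^3 + t

Multiply in 𝔽_2[t]: (t³ + t² + 1)·(t⁴ + t³ + t²) = t⁷ + t³ + t².
Reduce using t⁶ ≡ t⁴ + t³ + t + 1 (mod t⁶ + t⁴ + t³ + t + 1).
Reduced: t⁵ + t⁴ + t³ + t.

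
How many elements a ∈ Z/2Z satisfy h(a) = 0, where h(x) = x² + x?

Evaluate at each of the 2 elements of Z/2Z:
h(0) = 0 → root; h(1) = 0 → root.
Roots: {0, 1}.

2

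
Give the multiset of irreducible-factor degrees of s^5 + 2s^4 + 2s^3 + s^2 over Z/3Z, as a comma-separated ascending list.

1, 1, 1, 1, 1

Write f(s) = s^5 + 2s^4 + 2s^3 + s^2.
Roots in Z/3Z: f(0) = 0 → root; f(1) = 0 → root; f(2) = 0 → root.
Linear factors from roots: (s), (s + 2), (s + 1).
Complete factorization: f(s) = (s + 1)·(s)^2·(s + 2)^2.
Factor degrees with multiplicity: 1 + 1 + 1 + 1 + 1 = 5.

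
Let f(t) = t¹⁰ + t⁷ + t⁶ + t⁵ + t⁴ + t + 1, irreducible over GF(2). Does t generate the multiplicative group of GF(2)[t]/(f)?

|GF(2^10)^×| = 2^10 − 1 = 1023. Prime factorization: 1023 = 3·11·31.
f is primitive ⇔ t has order 1023 in GF(2)[t]/(f), i.e. t^(1023/q) ≠ 1 for each prime q | 1023.
t^(341) mod f = t⁹ + t⁷ + t⁵ + t⁴ + t³ + t² + 1.
t^(93) mod f = t⁸ + t⁷ + t⁶ + t⁵ + t + 1.
t^(33) mod f = t⁹ + t⁶ + t⁵ + 1.
None equal 1, so t has full order 1023; f is primitive.

Yes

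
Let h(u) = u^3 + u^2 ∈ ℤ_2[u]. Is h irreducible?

Check for roots in ℤ_2: h(0) = 0 → root; h(1) = 0 → root.
h(0) = 0, so (u) divides h(u); h is reducible.

No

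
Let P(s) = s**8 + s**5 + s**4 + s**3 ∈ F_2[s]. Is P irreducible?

No

Check for roots in F_2: P(0) = 0 → root; P(1) = 0 → root.
P(0) = 0, so (s) divides P(s); P is reducible.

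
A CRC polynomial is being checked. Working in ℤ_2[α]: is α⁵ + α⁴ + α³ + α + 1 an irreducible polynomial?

Write P(α) = α⁵ + α⁴ + α³ + α + 1.
Check for roots in ℤ_2: P(0) = 1; P(1) = 1.
No roots, so no linear factors.
Monic irreducibles of degree 2 over GF(2): α² + α + 1.
None of them divide P (all give nonzero remainder).
No irreducible factor of degree ≤ 2 exists, so P is irreducible over GF(2).

Yes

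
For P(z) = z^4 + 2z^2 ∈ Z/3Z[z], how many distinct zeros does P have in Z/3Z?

Evaluate at each of the 3 elements of Z/3Z:
P(0) = 0 → root; P(1) = 0 → root; P(2) = 0 → root.
Roots: {0, 1, 2}.

3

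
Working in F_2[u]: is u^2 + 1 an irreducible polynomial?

No

Write g(u) = u^2 + 1.
Check for roots in F_2: g(0) = 1; g(1) = 0 → root.
g(1) = 0, so (u − 1) divides g(u); g is reducible.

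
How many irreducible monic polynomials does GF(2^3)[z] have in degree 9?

x^(8^9) − x is the product of all monic irreducibles of degree dividing 9; Möbius inversion gives N = (1/9) Σ μ(9/d)·8^d.
Divisors of 9: 1, 3, 9; μ(9/d) for each: 0, -1, 1.
Σ = − 8^3 + 8^9 = 134217216.
N = 134217216/9 = 14913024.

14913024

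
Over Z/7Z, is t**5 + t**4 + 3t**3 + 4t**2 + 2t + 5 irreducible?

Write P(t) = t**5 + t**4 + 3t**3 + 4t**2 + 2t + 5.
Check for roots in Z/7Z: P(0) = 5; P(1) = 2; P(2) = 6; P(3) = 4; P(4) = 2; P(5) = 5; P(6) = 4.
No roots, so no linear factors.
Degree-2 irreducible divisors: test the 21 monic irreducibles of degree 2 over GF(7).
None of them divide P (all give nonzero remainder).
No irreducible factor of degree ≤ 2 exists, so P is irreducible over GF(7).

Yes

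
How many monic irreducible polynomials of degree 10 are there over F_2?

Gauss's count: N_{2}(10) = (1/10) Σ_{d|10} μ(10/d)·2^d.
Divisors of 10: 1, 2, 5, 10; μ(10/d) for each: 1, -1, -1, 1.
Σ = 2^1 − 2^2 − 2^5 + 2^10 = 990.
N = 990/10 = 99.

99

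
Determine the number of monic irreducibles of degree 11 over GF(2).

The number of monic irreducibles of degree 11 over GF(2) is (1/11)·Σ_{d∣11} μ(11/d) 2^d.
Divisors of 11: 1, 11; μ(11/d) for each: -1, 1.
Σ = − 2^1 + 2^11 = 2046.
N = 2046/11 = 186.

186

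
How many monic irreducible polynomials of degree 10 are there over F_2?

99

x^(2^10) − x is the product of all monic irreducibles of degree dividing 10; Möbius inversion gives N = (1/10) Σ μ(10/d)·2^d.
Divisors of 10: 1, 2, 5, 10; μ(10/d) for each: 1, -1, -1, 1.
Σ = 2^1 − 2^2 − 2^5 + 2^10 = 990.
N = 990/10 = 99.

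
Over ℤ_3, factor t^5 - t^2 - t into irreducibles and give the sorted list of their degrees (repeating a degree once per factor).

1, 4

Write h(t) = t^5 - t^2 - t.
Roots in ℤ_3: h(0) = 0 → root; h(1) = 2; h(2) = 2.
Linear factors from roots: (t).
Complete factorization: h(t) = (t)·(t^4 - t - 1).
Factor degrees with multiplicity: 1 + 4 = 5.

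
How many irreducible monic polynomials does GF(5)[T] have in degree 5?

x^(5^5) − x is the product of all monic irreducibles of degree dividing 5; Möbius inversion gives N = (1/5) Σ μ(5/d)·5^d.
Divisors of 5: 1, 5; μ(5/d) for each: -1, 1.
Σ = − 5^1 + 5^5 = 3120.
N = 3120/5 = 624.

624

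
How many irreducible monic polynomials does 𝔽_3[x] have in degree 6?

116

Gauss's count: N_{3}(6) = (1/6) Σ_{d|6} μ(6/d)·3^d.
Divisors of 6: 1, 2, 3, 6; μ(6/d) for each: 1, -1, -1, 1.
Σ = 3^1 − 3^2 − 3^3 + 3^6 = 696.
N = 696/6 = 116.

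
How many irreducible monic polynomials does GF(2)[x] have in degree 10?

99

x^(2^10) − x is the product of all monic irreducibles of degree dividing 10; Möbius inversion gives N = (1/10) Σ μ(10/d)·2^d.
Divisors of 10: 1, 2, 5, 10; μ(10/d) for each: 1, -1, -1, 1.
Σ = 2^1 − 2^2 − 2^5 + 2^10 = 990.
N = 990/10 = 99.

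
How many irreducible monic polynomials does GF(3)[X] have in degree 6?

116

Gauss's count: N_{3}(6) = (1/6) Σ_{d|6} μ(6/d)·3^d.
Divisors of 6: 1, 2, 3, 6; μ(6/d) for each: 1, -1, -1, 1.
Σ = 3^1 − 3^2 − 3^3 + 3^6 = 696.
N = 696/6 = 116.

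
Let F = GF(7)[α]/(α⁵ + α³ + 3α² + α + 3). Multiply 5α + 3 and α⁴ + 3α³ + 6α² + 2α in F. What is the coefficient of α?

1

Multiply in GF(7)[α]: (5α + 3)·(α⁴ + 3α³ + 6α² + 2α) = 5α⁵ + 4α⁴ + 4α³ + 6α.
Reduce using α⁵ ≡ 6α³ + 4α² + 6α + 4 (mod α⁵ + α³ + 3α² + α + 3).
Reduced: 4α⁴ + 6α³ + 6α² + α + 6.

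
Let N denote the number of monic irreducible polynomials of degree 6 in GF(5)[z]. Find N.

2580

By the necklace-counting formula, N_5(6) = (1/6) Σ_{d|6} μ(6/d)·5^d.
Divisors of 6: 1, 2, 3, 6; μ(6/d) for each: 1, -1, -1, 1.
Σ = 5^1 − 5^2 − 5^3 + 5^6 = 15480.
N = 15480/6 = 2580.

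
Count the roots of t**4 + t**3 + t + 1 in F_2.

Write h(t) = t**4 + t**3 + t + 1.
Evaluate at each of the 2 elements of F_2:
h(0) = 1; h(1) = 0 → root.
Roots: {1}.

1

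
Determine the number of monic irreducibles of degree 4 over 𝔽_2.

3

The number of monic irreducibles of degree 4 over GF(2) is (1/4)·Σ_{d∣4} μ(4/d) 2^d.
Divisors of 4: 1, 2, 4; μ(4/d) for each: 0, -1, 1.
Σ = − 2^2 + 2^4 = 12.
N = 12/4 = 3.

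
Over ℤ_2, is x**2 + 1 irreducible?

No

Write m(x) = x**2 + 1.
Check for roots in ℤ_2: m(0) = 1; m(1) = 0 → root.
m(1) = 0, so (x − 1) divides m(x); m is reducible.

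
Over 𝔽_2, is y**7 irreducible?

Write m(y) = y**7.
Check for roots in 𝔽_2: m(0) = 0 → root; m(1) = 1.
m(0) = 0, so (y) divides m(y); m is reducible.

No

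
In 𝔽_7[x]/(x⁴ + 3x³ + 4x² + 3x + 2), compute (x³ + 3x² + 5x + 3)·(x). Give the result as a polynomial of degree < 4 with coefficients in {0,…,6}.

Multiply in 𝔽_7[x]: (x³ + 3x² + 5x + 3)·(x) = x⁴ + 3x³ + 5x² + 3x.
Reduce using x⁴ ≡ 4x³ + 3x² + 4x + 5 (mod x⁴ + 3x³ + 4x² + 3x + 2).
Reduced: x² + 5.

x^2 + 5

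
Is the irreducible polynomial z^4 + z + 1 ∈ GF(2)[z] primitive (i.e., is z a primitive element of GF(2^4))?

Write f(z) = z^4 + z + 1.
|GF(2^4)^×| = 2^4 − 1 = 15. Prime factorization: 15 = 3·5.
f is primitive ⇔ z has order 15 in GF(2)[z]/(f), i.e. z^(15/q) ≠ 1 for each prime q | 15.
z^(5) mod f = z^2 + z.
z^(3) mod f = z^3.
None equal 1, so z has full order 15; f is primitive.

Yes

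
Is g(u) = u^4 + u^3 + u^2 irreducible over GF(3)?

Check for roots in GF(3): g(0) = 0 → root; g(1) = 0 → root; g(2) = 1.
g(0) = 0, so (u) divides g(u); g is reducible.

No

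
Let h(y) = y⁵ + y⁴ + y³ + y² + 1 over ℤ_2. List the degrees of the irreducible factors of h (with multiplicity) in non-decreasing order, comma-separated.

5

Roots in ℤ_2: h(0) = 1; h(1) = 1.
Complete factorization: h(y) = (y⁵ + y⁴ + y³ + y² + 1).
Factor degrees with multiplicity: 5 = 5.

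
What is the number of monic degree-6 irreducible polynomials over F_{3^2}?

88440

By the necklace-counting formula, N_9(6) = (1/6) Σ_{d|6} μ(6/d)·9^d.
Divisors of 6: 1, 2, 3, 6; μ(6/d) for each: 1, -1, -1, 1.
Σ = 9^1 − 9^2 − 9^3 + 9^6 = 530640.
N = 530640/6 = 88440.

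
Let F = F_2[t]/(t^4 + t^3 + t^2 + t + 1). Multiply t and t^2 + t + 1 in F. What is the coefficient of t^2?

1

Multiply in F_2[t]: (t)·(t^2 + t + 1) = t^3 + t^2 + t.
Reduced: t^3 + t^2 + t.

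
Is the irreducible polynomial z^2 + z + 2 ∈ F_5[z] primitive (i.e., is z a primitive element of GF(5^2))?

Write f(z) = z^2 + z + 2.
|GF(5^2)^×| = 5^2 − 1 = 24. Prime factorization: 24 = 2^3·3.
f is primitive ⇔ z has order 24 in GF(5)[z]/(f), i.e. z^(24/q) ≠ 1 for each prime q | 24.
z^(12) mod f = 4.
z^(8) mod f = 3z + 1.
None equal 1, so z has full order 24; f is primitive.

Yes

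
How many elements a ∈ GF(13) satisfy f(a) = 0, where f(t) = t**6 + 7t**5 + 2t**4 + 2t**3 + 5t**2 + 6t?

Evaluate at each of the 13 elements of GF(13):
f(0) = 0 → root; f(1) = 10; f(2) = 4; f(3) = 5; f(4) = 9; f(5) = 12; f(6) = 3; f(7) = 1; f(8) = 6; f(9) = 7; f(10) = 8; f(11) = 7; f(12) = 6.
Roots: {0}.

1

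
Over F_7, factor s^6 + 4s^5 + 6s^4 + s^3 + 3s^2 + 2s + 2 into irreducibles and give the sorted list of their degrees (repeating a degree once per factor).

Write g(s) = s^6 + 4s^5 + 6s^4 + s^3 + 3s^2 + 2s + 2.
Complete factorization: g(s) = (s^3 + 3s + 2)·(s^3 + 4s^2 + 3s + 1).
Factor degrees with multiplicity: 3 + 3 = 6.

3, 3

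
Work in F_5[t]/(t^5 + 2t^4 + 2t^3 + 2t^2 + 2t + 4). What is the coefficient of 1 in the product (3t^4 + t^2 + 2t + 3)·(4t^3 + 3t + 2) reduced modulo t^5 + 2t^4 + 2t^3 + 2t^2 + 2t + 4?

Multiply in F_5[t]: (3t^4 + t^2 + 2t + 3)·(4t^3 + 3t + 2) = 2t^7 + 3t^5 + 4t^4 + 3t^2 + 3t + 1.
Reduce using t^5 ≡ 3t^4 + 3t^3 + 3t^2 + 3t + 1 (mod t^5 + 2t^4 + 2t^3 + 2t^2 + 2t + 4).
Reduced: 4t^4 + 4t^2 + 3.

3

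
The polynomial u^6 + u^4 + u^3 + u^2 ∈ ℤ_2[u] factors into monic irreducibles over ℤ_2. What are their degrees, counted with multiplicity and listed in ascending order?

1, 1, 1, 3

Write h(u) = u^6 + u^4 + u^3 + u^2.
Roots in ℤ_2: h(0) = 0 → root; h(1) = 0 → root.
Linear factors from roots: (u), (u + 1).
Complete factorization: h(u) = (u + 1)·(u)^2·(u^3 + u^2 + 1).
Factor degrees with multiplicity: 1 + 1 + 1 + 3 = 6.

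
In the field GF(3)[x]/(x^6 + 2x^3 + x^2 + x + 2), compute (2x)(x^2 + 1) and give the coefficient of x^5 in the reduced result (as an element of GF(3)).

0

Multiply in GF(3)[x]: (2x)·(x^2 + 1) = 2x^3 + 2x.
Reduced: 2x^3 + 2x.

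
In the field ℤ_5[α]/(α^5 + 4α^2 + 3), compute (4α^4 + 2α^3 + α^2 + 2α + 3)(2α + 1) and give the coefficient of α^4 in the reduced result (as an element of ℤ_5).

3

Multiply in ℤ_5[α]: (4α^4 + 2α^3 + α^2 + 2α + 3)·(2α + 1) = 3α^5 + 3α^4 + 4α^3 + 3α + 3.
Reduce using α^5 ≡ α^2 + 2 (mod α^5 + 4α^2 + 3).
Reduced: 3α^4 + 4α^3 + 3α^2 + 3α + 4.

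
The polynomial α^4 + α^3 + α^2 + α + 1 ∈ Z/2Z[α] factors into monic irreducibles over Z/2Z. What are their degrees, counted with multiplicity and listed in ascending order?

4

Write f(α) = α^4 + α^3 + α^2 + α + 1.
Roots in Z/2Z: f(0) = 1; f(1) = 1.
Complete factorization: f(α) = (α^4 + α^3 + α^2 + α + 1).
Factor degrees with multiplicity: 4 = 4.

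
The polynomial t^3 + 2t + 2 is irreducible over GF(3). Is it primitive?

Write f(t) = t^3 + 2t + 2.
|GF(3^3)^×| = 3^3 − 1 = 26. Prime factorization: 26 = 2·13.
f is primitive ⇔ t has order 26 in GF(3)[t]/(f), i.e. t^(26/q) ≠ 1 for each prime q | 26.
t^(13) mod f = 1
t^(2) mod f = t^2.
Since t^(13) = 1, the order of t divides 13 < 26; not primitive.

No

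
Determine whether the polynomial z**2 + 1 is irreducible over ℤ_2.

Write f(z) = z**2 + 1.
Check for roots in ℤ_2: f(0) = 1; f(1) = 0 → root.
f(1) = 0, so (z − 1) divides f(z); f is reducible.

No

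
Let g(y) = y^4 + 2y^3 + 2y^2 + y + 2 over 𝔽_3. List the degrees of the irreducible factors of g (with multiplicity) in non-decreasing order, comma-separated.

Roots in 𝔽_3: g(0) = 2; g(1) = 2; g(2) = 2.
Complete factorization: g(y) = (y^4 + 2y^3 + 2y^2 + y + 2).
Factor degrees with multiplicity: 4 = 4.

4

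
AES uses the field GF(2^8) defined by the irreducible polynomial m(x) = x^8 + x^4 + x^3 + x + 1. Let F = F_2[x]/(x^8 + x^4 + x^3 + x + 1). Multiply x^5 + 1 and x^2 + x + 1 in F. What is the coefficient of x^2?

Multiply in F_2[x]: (x^5 + 1)·(x^2 + x + 1) = x^7 + x^6 + x^5 + x^2 + x + 1.
Reduced: x^7 + x^6 + x^5 + x^2 + x + 1.

1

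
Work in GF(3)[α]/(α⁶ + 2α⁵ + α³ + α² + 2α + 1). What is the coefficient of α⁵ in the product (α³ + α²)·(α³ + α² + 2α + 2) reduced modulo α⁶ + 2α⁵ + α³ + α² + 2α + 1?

0

Multiply in GF(3)[α]: (α³ + α²)·(α³ + α² + 2α + 2) = α⁶ + 2α⁵ + α³ + 2α².
Reduce using α⁶ ≡ α⁵ + 2α³ + 2α² + α + 2 (mod α⁶ + 2α⁵ + α³ + α² + 2α + 1).
Reduced: α² + α + 2.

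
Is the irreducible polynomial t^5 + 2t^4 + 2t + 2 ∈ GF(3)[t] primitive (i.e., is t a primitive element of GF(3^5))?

Write f(t) = t^5 + 2t^4 + 2t + 2.
|GF(3^5)^×| = 3^5 − 1 = 242. Prime factorization: 242 = 2·11^2.
f is primitive ⇔ t has order 242 in GF(3)[t]/(f), i.e. t^(242/q) ≠ 1 for each prime q | 242.
t^(121) mod f = 1
t^(22) mod f = 2t^3 + 2.
Since t^(121) = 1, the order of t divides 121 < 242; not primitive.

No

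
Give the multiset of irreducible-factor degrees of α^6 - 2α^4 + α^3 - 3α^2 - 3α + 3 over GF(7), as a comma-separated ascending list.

Write h(α) = α^6 - 2α^4 + α^3 - 3α^2 - 3α + 3.
Linear factors from roots: (α + 3), (α + 2).
Complete factorization: h(α) = (α + 2)·(α + 3)·(α^2 + α + 3)·(α^2 + α - 1).
Factor degrees with multiplicity: 1 + 1 + 2 + 2 = 6.

1, 1, 2, 2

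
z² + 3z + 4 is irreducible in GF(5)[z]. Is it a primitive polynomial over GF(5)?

No

Write f(z) = z² + 3z + 4.
|GF(5^2)^×| = 5^2 − 1 = 24. Prime factorization: 24 = 2^3·3.
f is primitive ⇔ z has order 24 in GF(5)[z]/(f), i.e. z^(24/q) ≠ 1 for each prime q | 24.
z^(12) mod f = 1
z^(8) mod f = 3z + 4.
Since z^(12) = 1, the order of z divides 12 < 24; not primitive.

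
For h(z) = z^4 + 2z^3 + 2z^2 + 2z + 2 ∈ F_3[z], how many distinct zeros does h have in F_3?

Evaluate at each of the 3 elements of F_3:
h(0) = 2; h(1) = 0 → root; h(2) = 1.
Roots: {1}.

1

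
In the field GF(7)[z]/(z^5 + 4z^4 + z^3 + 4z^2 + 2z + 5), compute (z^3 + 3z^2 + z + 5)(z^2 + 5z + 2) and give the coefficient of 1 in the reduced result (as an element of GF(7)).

5

Multiply in GF(7)[z]: (z^3 + 3z^2 + z + 5)·(z^2 + 5z + 2) = z^5 + z^4 + 4z^3 + 2z^2 + 6z + 3.
Reduce using z^5 ≡ 3z^4 + 6z^3 + 3z^2 + 5z + 2 (mod z^5 + 4z^4 + z^3 + 4z^2 + 2z + 5).
Reduced: 4z^4 + 3z^3 + 5z^2 + 4z + 5.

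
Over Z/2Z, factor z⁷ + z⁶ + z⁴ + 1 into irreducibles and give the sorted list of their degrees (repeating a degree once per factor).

Write g(z) = z⁷ + z⁶ + z⁴ + 1.
Roots in Z/2Z: g(0) = 1; g(1) = 0 → root.
Linear factors from roots: (z + 1).
Complete factorization: g(z) = (z + 1)·(z² + z + 1)·(z⁴ + z³ + 1).
Factor degrees with multiplicity: 1 + 2 + 4 = 7.

1, 2, 4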